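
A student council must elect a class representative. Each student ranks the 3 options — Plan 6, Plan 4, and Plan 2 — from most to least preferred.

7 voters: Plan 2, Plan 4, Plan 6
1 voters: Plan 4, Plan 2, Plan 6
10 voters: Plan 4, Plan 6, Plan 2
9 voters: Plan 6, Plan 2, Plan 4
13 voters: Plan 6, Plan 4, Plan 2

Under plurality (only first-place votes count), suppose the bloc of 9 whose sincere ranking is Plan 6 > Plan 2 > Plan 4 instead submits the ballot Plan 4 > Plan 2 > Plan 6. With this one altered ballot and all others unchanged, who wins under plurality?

First-place totals with the altered ballot: Plan 6 13, Plan 4 20, Plan 2 7.
The switch changes the winner from Plan 6 to Plan 4.

Plan 4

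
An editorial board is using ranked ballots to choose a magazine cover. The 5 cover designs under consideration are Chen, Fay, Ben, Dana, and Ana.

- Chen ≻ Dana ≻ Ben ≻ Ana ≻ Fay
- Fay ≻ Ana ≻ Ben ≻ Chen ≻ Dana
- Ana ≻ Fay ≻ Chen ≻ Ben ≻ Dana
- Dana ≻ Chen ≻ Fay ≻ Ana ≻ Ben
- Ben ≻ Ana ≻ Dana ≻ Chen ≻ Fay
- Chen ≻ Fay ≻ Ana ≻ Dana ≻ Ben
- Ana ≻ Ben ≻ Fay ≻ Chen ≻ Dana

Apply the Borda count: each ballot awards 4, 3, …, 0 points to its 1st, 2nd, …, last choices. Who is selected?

Borda scores:
  Chen: 4 + 1 + 2 + 3 + 1 + 4 + 1 = 16
  Fay: 0 + 4 + 3 + 2 + 0 + 3 + 2 = 14
  Ben: 2 + 2 + 1 + 0 + 4 + 0 + 3 = 12
  Dana: 3 + 0 + 0 + 4 + 2 + 1 + 0 = 10
  Ana: 1 + 3 + 4 + 1 + 3 + 2 + 4 = 18
Ana has the highest total.

Ana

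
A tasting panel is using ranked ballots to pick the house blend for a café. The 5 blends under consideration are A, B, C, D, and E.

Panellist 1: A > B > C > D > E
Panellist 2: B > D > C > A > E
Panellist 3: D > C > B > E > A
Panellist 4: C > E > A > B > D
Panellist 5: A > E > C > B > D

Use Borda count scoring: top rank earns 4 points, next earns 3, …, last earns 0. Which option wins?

Borda scores:
  A: 4 + 1 + 0 + 2 + 4 = 11
  B: 3 + 4 + 2 + 1 + 1 = 11
  C: 2 + 2 + 3 + 4 + 2 = 13
  D: 1 + 3 + 4 + 0 + 0 = 8
  E: 0 + 0 + 1 + 3 + 3 = 7
C has the highest total.

C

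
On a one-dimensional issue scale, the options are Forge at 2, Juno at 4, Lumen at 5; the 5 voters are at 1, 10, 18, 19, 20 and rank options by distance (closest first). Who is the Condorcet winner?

With single-peaked preferences on a line, the Condorcet winner is the candidate closest to the median voter.
The median voter (position 18) is closest to Lumen at 5.
Check: Lumen vs Juno — voters closer to Lumen: 4 of 5.

Lumen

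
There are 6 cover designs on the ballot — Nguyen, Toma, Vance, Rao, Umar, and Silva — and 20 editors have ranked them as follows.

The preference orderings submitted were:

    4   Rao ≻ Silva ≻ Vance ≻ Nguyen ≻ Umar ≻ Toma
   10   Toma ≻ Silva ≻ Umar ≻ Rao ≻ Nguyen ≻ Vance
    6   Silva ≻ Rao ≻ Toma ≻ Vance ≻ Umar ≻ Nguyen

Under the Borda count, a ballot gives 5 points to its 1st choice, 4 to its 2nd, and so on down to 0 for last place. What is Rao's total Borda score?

64

Borda scores:
  Nguyen: 4·2 + 10·1 + 6·0 = 18
  Toma: 4·0 + 10·5 + 6·3 = 68
  Vance: 4·3 + 10·0 + 6·2 = 24
  Rao: 4·5 + 10·2 + 6·4 = 64
  Umar: 4·1 + 10·3 + 6·1 = 40
  Silva: 4·4 + 10·4 + 6·5 = 86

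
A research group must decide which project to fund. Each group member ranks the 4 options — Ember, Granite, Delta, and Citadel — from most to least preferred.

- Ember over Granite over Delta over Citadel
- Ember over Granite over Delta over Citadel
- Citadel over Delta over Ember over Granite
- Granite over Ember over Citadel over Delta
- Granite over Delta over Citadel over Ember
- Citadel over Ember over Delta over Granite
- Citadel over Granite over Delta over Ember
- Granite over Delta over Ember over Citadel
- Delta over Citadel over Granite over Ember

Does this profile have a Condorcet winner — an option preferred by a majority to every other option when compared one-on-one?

Yes

Head-to-head results (9 voters total):
Ember vs Granite: Granite wins 5–4.
Ember vs Delta: Delta wins 5–4.
Ember vs Citadel: Citadel wins 5–4.
Granite vs Delta: Granite wins 6–3.
Granite vs Citadel: Granite wins 5–4.
Delta vs Citadel: Delta wins 5–4.
Granite beats each rival — Ember (5–4), Delta (6–3), Citadel (5–4) — so Granite is the Condorcet winner.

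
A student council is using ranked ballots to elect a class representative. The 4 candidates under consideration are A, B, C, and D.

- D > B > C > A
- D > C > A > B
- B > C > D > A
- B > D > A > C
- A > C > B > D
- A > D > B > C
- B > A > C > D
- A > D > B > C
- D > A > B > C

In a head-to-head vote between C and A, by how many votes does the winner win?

Ballots ranking C above A: 3.
Ballots ranking A above C: 6.
A wins 6–3, a margin of 3.

3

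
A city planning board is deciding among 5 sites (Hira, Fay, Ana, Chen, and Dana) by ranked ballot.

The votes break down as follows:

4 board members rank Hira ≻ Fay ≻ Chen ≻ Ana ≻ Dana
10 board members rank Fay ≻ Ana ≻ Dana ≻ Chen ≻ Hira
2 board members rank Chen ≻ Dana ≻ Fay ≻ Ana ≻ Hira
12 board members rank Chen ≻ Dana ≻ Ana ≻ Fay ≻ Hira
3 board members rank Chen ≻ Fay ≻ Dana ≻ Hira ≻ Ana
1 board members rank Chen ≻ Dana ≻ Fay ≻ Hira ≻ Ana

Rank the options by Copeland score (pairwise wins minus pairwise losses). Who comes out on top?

Pairwise results:
  Hira vs Fay: Fay wins 28–4.
  Hira vs Ana: Ana wins 24–8.
  Hira vs Chen: Chen wins 28–4.
  Hira vs Dana: Dana wins 28–4.
  Fay vs Ana: Fay wins 20–12.
  Fay vs Chen: Chen wins 18–14.
  Fay vs Dana: Fay wins 17–15.
  Ana vs Chen: Chen wins 22–10.
  Ana vs Dana: Dana wins 18–14.
  Chen vs Dana: Chen wins 22–10.
Copeland scores (wins − losses):
  Hira: 0 − 4 = -4
  Fay: 3 − 1 = 2
  Ana: 1 − 3 = -2
  Chen: 4 − 0 = 4
  Dana: 2 − 2 = 0
Chen has the best Copeland score.

Chen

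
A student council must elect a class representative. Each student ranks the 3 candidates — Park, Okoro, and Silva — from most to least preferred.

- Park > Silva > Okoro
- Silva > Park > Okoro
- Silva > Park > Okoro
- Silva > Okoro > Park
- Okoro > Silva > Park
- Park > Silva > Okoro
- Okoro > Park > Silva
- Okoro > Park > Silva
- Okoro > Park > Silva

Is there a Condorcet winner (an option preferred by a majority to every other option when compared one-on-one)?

Head-to-head results (9 voters total):
Park vs Okoro: Okoro wins 5–4.
Park vs Silva: Park wins 5–4.
Okoro vs Silva: Silva wins 5–4.
No candidate beats all others: Park beats Silva beats Okoro beats Park, a majority cycle.

No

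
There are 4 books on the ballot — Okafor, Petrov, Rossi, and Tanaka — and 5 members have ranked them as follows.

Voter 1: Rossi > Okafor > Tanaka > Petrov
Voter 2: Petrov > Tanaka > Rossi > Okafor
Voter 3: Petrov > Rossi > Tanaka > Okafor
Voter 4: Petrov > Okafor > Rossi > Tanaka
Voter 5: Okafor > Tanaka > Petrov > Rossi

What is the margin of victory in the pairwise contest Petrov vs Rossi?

Ballots ranking Petrov above Rossi: 4.
Ballots ranking Rossi above Petrov: 1.
Petrov wins 4–1, a margin of 3.

3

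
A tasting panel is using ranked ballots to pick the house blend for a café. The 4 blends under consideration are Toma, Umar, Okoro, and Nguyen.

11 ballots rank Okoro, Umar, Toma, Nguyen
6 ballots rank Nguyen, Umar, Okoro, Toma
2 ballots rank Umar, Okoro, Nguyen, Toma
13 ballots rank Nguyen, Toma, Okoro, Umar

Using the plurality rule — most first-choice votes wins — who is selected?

First-place vote totals:
  Toma: 0
  Umar: 2
  Okoro: 11
  Nguyen: 19
Nguyen has the most first-place votes.

Nguyen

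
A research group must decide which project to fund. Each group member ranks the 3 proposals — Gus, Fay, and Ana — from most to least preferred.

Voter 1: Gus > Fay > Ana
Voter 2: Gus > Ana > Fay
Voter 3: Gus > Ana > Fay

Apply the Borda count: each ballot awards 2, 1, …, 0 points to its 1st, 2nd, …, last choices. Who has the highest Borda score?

Gus

Borda scores:
  Gus: 2 + 2 + 2 = 6
  Fay: 1 + 0 + 0 = 1
  Ana: 0 + 1 + 1 = 2
Gus has the highest total.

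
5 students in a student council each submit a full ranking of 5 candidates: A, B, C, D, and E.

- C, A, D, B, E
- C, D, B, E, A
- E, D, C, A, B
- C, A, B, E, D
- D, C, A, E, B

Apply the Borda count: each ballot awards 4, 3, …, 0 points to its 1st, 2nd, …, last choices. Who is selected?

Borda scores:
  A: 3 + 0 + 1 + 3 + 2 = 9
  B: 1 + 2 + 0 + 2 + 0 = 5
  C: 4 + 4 + 2 + 4 + 3 = 17
  D: 2 + 3 + 3 + 0 + 4 = 12
  E: 0 + 1 + 4 + 1 + 1 = 7
C has the highest total.

C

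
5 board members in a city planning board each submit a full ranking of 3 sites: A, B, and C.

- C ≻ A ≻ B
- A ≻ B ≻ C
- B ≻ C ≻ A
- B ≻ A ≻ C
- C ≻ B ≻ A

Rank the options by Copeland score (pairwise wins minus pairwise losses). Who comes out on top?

Pairwise results:
  A vs B: B wins 3–2.
  A vs C: C wins 3–2.
  B vs C: B wins 3–2.
Copeland scores (wins − losses):
  A: 0 − 2 = -2
  B: 2 − 0 = 2
  C: 1 − 1 = 0
B has the best Copeland score.

B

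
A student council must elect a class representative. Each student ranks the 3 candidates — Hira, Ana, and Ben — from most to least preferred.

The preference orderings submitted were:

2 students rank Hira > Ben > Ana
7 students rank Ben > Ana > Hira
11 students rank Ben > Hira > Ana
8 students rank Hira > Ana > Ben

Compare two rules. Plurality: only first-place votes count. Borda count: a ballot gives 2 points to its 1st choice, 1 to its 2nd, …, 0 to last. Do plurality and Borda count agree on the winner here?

Yes

Plurality first-place counts: Hira 10, Ana 0, Ben 18 → Ben.
Borda totals: Hira 31, Ana 15, Ben 38 → Ben.
The two rules agree on Ben.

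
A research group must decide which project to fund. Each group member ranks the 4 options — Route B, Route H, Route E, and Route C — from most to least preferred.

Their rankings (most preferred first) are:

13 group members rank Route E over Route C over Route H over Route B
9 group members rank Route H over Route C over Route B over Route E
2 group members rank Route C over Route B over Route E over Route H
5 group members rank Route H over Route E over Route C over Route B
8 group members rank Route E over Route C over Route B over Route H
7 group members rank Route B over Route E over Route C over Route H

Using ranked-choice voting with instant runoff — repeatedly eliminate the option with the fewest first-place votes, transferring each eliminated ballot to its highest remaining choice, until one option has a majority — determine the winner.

Route E

Round 1: Route E 21, Route H 14, Route B 7, Route C 2. Route C has the fewest and is eliminated.
Round 2: Route E 21, Route H 14, Route B 9. Route B has the fewest and is eliminated.
Round 3: Route E 30, Route H 14. Route E has a majority.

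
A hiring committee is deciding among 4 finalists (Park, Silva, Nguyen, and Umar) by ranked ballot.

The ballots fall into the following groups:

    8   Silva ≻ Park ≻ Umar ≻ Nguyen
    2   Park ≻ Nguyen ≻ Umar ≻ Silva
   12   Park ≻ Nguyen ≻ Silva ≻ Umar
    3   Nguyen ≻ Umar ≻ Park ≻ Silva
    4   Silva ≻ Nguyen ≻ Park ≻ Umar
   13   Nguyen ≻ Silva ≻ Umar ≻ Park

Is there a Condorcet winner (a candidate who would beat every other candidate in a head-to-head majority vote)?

No

Head-to-head results (42 voters total):
Park vs Silva: Silva wins 25–17.
Park vs Nguyen: Park wins 22–20.
Park vs Umar: Park wins 26–16.
Silva vs Nguyen: Nguyen wins 30–12.
Silva vs Umar: Silva wins 37–5.
Nguyen vs Umar: Nguyen wins 34–8.
No candidate beats all others: Park beats Nguyen beats Silva beats Park, a majority cycle.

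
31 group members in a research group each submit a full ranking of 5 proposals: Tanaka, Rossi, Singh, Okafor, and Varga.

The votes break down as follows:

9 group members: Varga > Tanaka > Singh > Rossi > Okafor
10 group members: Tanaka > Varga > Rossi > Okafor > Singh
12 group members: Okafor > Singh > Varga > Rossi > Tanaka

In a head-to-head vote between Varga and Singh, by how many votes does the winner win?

Ballots ranking Varga above Singh: 9+10 = 19.
Ballots ranking Singh above Varga: 12.
Varga wins 19–12, a margin of 7.

7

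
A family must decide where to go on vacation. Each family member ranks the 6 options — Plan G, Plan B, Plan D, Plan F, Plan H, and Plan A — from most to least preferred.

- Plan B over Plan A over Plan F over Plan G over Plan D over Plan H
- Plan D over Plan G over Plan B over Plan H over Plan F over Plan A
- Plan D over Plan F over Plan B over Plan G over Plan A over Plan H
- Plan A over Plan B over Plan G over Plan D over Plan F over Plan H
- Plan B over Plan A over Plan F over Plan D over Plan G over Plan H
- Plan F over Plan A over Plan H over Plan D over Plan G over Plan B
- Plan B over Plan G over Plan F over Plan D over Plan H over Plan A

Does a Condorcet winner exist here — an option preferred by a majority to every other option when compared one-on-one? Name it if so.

Head-to-head results (7 voters total):
Plan G vs Plan B: Plan B wins 5–2.
Plan G vs Plan D: Plan D wins 4–3.
Plan G vs Plan F: Plan F wins 4–3.
Plan G vs Plan H: Plan G wins 6–1.
Plan G vs Plan A: Plan A wins 4–3.
Plan B vs Plan D: Plan B wins 4–3.
Plan B vs Plan F: Plan B wins 5–2.
Plan B vs Plan H: Plan B wins 6–1.
Plan B vs Plan A: Plan B wins 5–2.
Plan D vs Plan F: Plan F wins 4–3.
Plan D vs Plan H: Plan D wins 6–1.
Plan D vs Plan A: Plan A wins 4–3.
Plan F vs Plan H: Plan F wins 6–1.
Plan F vs Plan A: Plan F wins 4–3.
Plan H vs Plan A: Plan A wins 5–2.
Plan B beats each rival — Plan G (5–2), Plan D (4–3), Plan F (5–2), Plan H (6–1), Plan A (5–2) — so Plan B is the Condorcet winner.

Plan B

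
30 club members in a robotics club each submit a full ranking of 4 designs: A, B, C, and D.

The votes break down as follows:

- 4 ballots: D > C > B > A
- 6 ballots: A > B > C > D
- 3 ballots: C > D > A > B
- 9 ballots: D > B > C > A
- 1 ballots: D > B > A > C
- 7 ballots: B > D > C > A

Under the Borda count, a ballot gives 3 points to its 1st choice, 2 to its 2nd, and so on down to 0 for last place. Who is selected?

Borda scores:
  A: 4·0 + 6·3 + 3·1 + 9·0 + 1 + 7·0 = 22
  B: 4·1 + 6·2 + 3·0 + 9·2 + 2 + 7·3 = 57
  C: 4·2 + 6·1 + 3·3 + 9·1 + 0 + 7·1 = 39
  D: 4·3 + 6·0 + 3·2 + 9·3 + 3 + 7·2 = 62
D has the highest total.

D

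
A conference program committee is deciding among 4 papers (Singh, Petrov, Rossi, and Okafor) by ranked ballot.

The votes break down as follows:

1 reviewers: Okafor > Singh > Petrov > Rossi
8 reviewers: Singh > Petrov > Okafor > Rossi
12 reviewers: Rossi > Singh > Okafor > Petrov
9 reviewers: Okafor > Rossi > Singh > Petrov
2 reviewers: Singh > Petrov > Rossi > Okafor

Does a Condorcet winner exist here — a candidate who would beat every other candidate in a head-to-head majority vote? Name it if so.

Head-to-head results (32 voters total):
Singh vs Petrov: Singh wins 32–0.
Singh vs Rossi: Rossi wins 21–11.
Singh vs Okafor: Singh wins 22–10.
Petrov vs Rossi: Rossi wins 21–11.
Petrov vs Okafor: Okafor wins 22–10.
Rossi vs Okafor: Okafor wins 18–14.
No candidate beats all others: Singh beats Okafor beats Rossi beats Singh, a majority cycle.

There is no Condorcet winner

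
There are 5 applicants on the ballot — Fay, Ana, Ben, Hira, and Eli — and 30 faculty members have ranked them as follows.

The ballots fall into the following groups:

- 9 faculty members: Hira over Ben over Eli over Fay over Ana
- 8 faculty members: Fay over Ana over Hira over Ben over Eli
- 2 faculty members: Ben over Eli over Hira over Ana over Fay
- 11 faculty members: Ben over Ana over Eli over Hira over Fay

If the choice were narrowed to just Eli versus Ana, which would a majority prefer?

Ballots ranking Eli above Ana: 9+2 = 11.
Ballots ranking Ana above Eli: 8+11 = 19.
Ana wins the head-to-head, 19–11.

Ana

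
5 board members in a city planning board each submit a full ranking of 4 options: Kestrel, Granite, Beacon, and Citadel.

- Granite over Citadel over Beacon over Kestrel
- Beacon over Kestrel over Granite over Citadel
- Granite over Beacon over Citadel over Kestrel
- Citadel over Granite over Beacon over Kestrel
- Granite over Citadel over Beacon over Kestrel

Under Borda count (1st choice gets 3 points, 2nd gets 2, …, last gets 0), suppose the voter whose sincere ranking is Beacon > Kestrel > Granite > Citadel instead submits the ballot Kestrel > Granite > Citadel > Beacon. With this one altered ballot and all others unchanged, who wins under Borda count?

Granite

Borda totals with the altered ballot: Kestrel 3, Granite 13, Beacon 5, Citadel 9.
The winner is unchanged: still Granite.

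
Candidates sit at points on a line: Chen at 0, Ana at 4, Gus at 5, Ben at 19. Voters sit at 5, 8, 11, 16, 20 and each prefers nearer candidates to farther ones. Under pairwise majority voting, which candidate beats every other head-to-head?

Gus

With single-peaked preferences on a line, the Condorcet winner is the candidate closest to the median voter.
The median voter (position 11) is closest to Gus at 5.
Check: Gus vs Ana — voters closer to Gus: 5 of 5.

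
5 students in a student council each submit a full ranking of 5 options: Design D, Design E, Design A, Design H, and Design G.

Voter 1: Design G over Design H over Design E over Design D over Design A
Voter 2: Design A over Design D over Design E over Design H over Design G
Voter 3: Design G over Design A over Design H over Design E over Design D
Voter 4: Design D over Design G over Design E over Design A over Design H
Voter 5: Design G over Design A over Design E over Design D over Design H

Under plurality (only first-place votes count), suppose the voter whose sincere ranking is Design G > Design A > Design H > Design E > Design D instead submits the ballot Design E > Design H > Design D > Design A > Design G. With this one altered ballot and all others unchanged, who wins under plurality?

Design G

First-place totals with the altered ballot: Design D 1, Design E 1, Design A 1, Design H 0, Design G 2.
The winner is unchanged: still Design G.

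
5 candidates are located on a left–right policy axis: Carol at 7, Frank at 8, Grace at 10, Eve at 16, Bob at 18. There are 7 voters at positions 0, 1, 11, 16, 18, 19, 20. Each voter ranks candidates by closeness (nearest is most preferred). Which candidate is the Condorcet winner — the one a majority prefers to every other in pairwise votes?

Eve

With single-peaked preferences on a line, the Condorcet winner is the candidate closest to the median voter.
The median voter (position 16) is closest to Eve at 16.
Check: Eve vs Frank — voters closer to Eve: 4 of 7.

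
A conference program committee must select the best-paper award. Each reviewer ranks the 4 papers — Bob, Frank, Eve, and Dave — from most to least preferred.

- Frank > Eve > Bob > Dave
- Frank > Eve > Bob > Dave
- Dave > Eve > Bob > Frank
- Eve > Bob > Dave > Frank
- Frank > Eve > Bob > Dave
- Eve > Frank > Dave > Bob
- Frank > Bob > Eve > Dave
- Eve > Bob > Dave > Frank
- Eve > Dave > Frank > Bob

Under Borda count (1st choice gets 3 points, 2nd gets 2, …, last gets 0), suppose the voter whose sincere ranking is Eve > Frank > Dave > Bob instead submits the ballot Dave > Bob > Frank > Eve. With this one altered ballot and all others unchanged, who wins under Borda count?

Eve

Borda totals with the altered ballot: Bob 12, Frank 14, Eve 18, Dave 10.
The winner is unchanged: still Eve.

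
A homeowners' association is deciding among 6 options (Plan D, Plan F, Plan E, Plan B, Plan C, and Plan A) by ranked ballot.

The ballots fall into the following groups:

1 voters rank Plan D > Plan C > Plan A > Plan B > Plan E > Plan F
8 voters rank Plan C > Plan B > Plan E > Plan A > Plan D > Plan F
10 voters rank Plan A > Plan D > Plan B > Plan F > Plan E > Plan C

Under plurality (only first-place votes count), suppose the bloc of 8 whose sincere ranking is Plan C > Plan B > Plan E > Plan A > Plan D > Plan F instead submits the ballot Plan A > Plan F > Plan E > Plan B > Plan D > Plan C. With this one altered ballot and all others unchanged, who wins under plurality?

Plan A

First-place totals with the altered ballot: Plan D 1, Plan F 0, Plan E 0, Plan B 0, Plan C 0, Plan A 18.
The winner is unchanged: still Plan A.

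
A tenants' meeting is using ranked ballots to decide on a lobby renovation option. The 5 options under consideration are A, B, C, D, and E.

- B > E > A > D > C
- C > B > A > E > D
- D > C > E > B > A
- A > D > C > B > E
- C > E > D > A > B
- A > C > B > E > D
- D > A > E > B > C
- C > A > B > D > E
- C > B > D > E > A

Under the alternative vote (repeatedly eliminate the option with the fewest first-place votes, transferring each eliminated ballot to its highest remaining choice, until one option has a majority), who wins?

Round 1: C 4, A 2, D 2, B 1, E 0. E has the fewest and is eliminated.
Round 2: C 4, A 2, D 2, B 1. B has the fewest and is eliminated.
Round 3: C 4, A 3, D 2. D has the fewest and is eliminated.
Round 4: C 5, A 4. C has a majority.

C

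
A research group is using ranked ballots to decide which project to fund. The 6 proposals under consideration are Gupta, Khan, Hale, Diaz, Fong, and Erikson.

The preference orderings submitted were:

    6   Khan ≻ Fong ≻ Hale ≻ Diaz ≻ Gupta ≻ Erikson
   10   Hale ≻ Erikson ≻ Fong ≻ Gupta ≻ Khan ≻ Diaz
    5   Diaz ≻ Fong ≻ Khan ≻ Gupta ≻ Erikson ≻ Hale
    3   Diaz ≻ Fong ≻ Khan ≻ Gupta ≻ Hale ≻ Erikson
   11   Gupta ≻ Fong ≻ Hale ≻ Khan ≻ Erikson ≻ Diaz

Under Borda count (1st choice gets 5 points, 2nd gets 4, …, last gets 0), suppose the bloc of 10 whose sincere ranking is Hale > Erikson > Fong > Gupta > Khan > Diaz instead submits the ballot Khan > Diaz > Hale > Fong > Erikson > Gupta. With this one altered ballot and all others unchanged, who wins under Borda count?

Borda totals with the altered ballot: Gupta 77, Khan 126, Hale 84, Diaz 92, Fong 120, Erikson 26.
The switch changes the winner from Fong to Khan.

Khan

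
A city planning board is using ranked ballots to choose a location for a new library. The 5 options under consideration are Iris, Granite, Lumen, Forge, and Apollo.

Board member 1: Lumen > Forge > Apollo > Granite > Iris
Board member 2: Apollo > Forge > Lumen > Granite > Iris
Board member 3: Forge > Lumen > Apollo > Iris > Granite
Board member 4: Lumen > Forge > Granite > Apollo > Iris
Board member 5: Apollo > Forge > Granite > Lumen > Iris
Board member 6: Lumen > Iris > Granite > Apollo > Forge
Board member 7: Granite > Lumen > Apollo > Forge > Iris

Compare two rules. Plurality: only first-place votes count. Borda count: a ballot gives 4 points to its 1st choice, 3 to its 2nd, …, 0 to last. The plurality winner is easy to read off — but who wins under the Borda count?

Lumen

Plurality first-place counts: Iris 0, Granite 1, Lumen 3, Forge 1, Apollo 2 → Lumen.
Borda totals: Iris 4, Granite 12, Lumen 21, Forge 17, Apollo 16 → Lumen.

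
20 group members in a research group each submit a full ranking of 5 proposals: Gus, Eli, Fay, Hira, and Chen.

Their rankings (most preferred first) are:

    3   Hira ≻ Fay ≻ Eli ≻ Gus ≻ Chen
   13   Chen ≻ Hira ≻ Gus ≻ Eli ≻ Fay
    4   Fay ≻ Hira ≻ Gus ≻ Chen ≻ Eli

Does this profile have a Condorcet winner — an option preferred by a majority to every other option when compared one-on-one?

Yes

Head-to-head results (20 voters total):
Gus vs Eli: Gus wins 17–3.
Gus vs Fay: Gus wins 13–7.
Gus vs Hira: Hira wins 20–0.
Gus vs Chen: Chen wins 13–7.
Eli vs Fay: Eli wins 13–7.
Eli vs Hira: Hira wins 20–0.
Eli vs Chen: Chen wins 17–3.
Fay vs Hira: Hira wins 16–4.
Fay vs Chen: Chen wins 13–7.
Hira vs Chen: Chen wins 13–7.
Chen beats each rival — Gus (13–7), Eli (17–3), Fay (13–7), Hira (13–7) — so Chen is the Condorcet winner.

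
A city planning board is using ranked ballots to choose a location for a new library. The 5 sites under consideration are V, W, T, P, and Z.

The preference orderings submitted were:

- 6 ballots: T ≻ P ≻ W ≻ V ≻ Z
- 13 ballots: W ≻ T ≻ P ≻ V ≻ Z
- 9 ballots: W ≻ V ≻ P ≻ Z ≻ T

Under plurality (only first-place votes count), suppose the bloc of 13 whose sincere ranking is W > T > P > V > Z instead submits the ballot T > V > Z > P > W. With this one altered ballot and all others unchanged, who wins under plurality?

First-place totals with the altered ballot: V 0, W 9, T 19, P 0, Z 0.
The switch changes the winner from W to T.

T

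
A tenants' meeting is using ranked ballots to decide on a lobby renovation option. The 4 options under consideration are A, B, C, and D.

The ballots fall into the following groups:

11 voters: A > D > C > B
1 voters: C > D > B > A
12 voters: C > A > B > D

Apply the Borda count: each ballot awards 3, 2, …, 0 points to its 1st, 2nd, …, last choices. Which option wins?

Borda scores:
  A: 11·3 + 0 + 12·2 = 57
  B: 11·0 + 1 + 12·1 = 13
  C: 11·1 + 3 + 12·3 = 50
  D: 11·2 + 2 + 12·0 = 24
A has the highest total.

A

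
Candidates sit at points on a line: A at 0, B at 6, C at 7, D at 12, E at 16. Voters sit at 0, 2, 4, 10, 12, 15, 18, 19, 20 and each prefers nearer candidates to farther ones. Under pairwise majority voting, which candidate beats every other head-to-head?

D

With single-peaked preferences on a line, the Condorcet winner is the candidate closest to the median voter.
The median voter (position 12) is closest to D at 12.
Check: D vs C — voters closer to D: 6 of 9.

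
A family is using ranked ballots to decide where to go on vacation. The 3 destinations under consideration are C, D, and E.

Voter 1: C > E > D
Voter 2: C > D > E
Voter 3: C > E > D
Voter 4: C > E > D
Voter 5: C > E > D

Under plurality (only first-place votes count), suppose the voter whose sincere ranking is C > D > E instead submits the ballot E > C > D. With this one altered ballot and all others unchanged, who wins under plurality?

C

First-place totals with the altered ballot: C 4, D 0, E 1.
The winner is unchanged: still C.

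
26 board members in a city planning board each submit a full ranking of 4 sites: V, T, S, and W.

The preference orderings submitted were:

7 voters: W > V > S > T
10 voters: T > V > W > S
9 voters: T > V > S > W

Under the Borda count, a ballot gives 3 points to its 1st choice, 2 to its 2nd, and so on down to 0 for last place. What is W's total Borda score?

31

Borda scores:
  V: 7·2 + 10·2 + 9·2 = 52
  T: 7·0 + 10·3 + 9·3 = 57
  S: 7·1 + 10·0 + 9·1 = 16
  W: 7·3 + 10·1 + 9·0 = 31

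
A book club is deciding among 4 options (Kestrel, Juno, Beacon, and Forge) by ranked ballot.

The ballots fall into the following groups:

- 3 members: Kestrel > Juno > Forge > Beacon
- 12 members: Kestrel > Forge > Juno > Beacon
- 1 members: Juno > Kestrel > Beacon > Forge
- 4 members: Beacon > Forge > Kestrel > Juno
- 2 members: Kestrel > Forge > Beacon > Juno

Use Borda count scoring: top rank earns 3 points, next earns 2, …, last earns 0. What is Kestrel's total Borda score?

Borda scores:
  Kestrel: 3·3 + 12·3 + 2 + 4·1 + 2·3 = 57
  Juno: 3·2 + 12·1 + 3 + 4·0 + 2·0 = 21
  Beacon: 3·0 + 12·0 + 1 + 4·3 + 2·1 = 15
  Forge: 3·1 + 12·2 + 0 + 4·2 + 2·2 = 39

57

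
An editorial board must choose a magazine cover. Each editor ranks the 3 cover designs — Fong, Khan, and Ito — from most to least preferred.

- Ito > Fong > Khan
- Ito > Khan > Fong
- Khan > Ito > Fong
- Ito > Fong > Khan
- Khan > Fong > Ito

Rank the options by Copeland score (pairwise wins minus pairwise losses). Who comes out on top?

Ito

Pairwise results:
  Fong vs Khan: Khan wins 3–2.
  Fong vs Ito: Ito wins 4–1.
  Khan vs Ito: Ito wins 3–2.
Copeland scores (wins − losses):
  Fong: 0 − 2 = -2
  Khan: 1 − 1 = 0
  Ito: 2 − 0 = 2
Ito has the best Copeland score.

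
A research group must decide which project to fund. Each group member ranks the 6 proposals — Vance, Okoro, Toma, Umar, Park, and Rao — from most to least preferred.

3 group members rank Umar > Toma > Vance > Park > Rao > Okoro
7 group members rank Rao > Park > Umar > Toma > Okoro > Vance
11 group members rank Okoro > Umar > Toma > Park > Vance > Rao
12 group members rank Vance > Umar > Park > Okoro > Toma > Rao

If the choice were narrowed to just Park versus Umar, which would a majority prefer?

Umar

Ballots ranking Park above Umar: 7.
Ballots ranking Umar above Park: 3+11+12 = 26.
Umar wins the head-to-head, 26–7.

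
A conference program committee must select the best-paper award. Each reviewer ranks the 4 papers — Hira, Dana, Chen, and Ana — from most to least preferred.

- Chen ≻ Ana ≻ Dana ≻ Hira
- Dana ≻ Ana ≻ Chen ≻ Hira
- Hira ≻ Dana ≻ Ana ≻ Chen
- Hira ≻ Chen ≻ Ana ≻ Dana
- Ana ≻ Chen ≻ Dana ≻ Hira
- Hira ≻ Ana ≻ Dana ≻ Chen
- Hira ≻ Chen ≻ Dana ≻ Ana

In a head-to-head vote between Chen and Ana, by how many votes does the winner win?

Ballots ranking Chen above Ana: 3.
Ballots ranking Ana above Chen: 4.
Ana wins 4–3, a margin of 1.

1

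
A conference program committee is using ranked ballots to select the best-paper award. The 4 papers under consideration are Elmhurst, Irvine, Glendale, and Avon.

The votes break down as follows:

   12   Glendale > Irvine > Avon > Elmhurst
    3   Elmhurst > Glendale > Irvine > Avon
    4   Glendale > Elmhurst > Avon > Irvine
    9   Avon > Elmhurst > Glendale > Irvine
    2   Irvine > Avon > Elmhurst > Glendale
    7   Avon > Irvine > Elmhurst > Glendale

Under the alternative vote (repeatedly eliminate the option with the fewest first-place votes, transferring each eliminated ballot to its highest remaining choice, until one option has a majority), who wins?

Round 1: Glendale 16, Avon 16, Elmhurst 3, Irvine 2. Irvine has the fewest and is eliminated.
Round 2: Avon 18, Glendale 16, Elmhurst 3. Elmhurst has the fewest and is eliminated.
Round 3: Glendale 19, Avon 18. Glendale has a majority.

Glendale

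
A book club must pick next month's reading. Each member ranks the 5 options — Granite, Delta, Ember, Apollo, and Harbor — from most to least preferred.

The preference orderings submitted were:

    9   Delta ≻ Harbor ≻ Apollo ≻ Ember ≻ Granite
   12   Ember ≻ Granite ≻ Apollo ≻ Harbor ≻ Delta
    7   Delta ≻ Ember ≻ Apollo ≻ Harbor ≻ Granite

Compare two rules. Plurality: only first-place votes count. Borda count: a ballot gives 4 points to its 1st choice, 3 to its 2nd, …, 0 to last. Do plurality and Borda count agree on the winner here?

No

Plurality first-place counts: Granite 0, Delta 16, Ember 12, Apollo 0, Harbor 0 → Delta.
Borda totals: Granite 36, Delta 64, Ember 78, Apollo 56, Harbor 46 → Ember.
The two rules disagree: plurality picks Delta, Borda picks Ember.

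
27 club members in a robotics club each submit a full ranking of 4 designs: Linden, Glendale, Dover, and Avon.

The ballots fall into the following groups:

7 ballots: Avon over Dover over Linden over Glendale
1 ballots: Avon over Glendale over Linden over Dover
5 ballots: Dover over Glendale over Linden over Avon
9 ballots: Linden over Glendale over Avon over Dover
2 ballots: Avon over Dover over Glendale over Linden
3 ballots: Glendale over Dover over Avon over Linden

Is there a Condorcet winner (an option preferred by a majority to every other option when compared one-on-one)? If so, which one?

No Condorcet winner

Head-to-head results (27 voters total):
Linden vs Glendale: Linden wins 16–11.
Linden vs Dover: Dover wins 17–10.
Linden vs Avon: Linden wins 14–13.
Glendale vs Dover: Dover wins 14–13.
Glendale vs Avon: Glendale wins 17–10.
Dover vs Avon: Avon wins 19–8.
No candidate beats all others: Linden beats Avon beats Dover beats Linden, a majority cycle.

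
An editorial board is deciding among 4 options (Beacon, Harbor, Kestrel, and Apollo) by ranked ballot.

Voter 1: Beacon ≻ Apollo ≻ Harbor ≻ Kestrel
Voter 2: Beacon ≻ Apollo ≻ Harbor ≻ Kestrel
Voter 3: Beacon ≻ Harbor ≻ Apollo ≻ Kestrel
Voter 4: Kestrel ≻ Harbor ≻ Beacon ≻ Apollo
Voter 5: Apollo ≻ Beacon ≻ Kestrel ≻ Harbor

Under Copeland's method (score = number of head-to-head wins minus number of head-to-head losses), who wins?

Beacon

Pairwise results:
  Beacon vs Harbor: Beacon wins 4–1.
  Beacon vs Kestrel: Beacon wins 4–1.
  Beacon vs Apollo: Beacon wins 4–1.
  Harbor vs Kestrel: Harbor wins 3–2.
  Harbor vs Apollo: Apollo wins 3–2.
  Kestrel vs Apollo: Apollo wins 4–1.
Copeland scores (wins − losses):
  Beacon: 3 − 0 = 3
  Harbor: 1 − 2 = -1
  Kestrel: 0 − 3 = -3
  Apollo: 2 − 1 = 1
Beacon has the best Copeland score.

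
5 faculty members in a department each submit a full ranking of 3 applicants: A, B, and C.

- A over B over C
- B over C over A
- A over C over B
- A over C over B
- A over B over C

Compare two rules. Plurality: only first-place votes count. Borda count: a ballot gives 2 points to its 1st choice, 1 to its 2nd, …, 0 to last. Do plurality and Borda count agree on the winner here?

Yes

Plurality first-place counts: A 4, B 1, C 0 → A.
Borda totals: A 8, B 4, C 3 → A.
The two rules agree on A.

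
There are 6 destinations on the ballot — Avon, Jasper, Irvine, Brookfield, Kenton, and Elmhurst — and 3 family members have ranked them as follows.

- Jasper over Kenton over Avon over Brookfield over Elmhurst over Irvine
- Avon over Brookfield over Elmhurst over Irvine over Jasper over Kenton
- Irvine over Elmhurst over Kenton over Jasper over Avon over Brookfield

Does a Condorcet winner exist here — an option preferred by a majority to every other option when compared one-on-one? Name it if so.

There is no Condorcet winner

Head-to-head results (3 voters total):
Avon vs Jasper: Jasper wins 2–1.
Avon vs Irvine: Avon wins 2–1.
Avon vs Brookfield: Avon wins 3–0.
Avon vs Kenton: Kenton wins 2–1.
Avon vs Elmhurst: Avon wins 2–1.
Jasper vs Irvine: Irvine wins 2–1.
Jasper vs Brookfield: Jasper wins 2–1.
Jasper vs Kenton: Jasper wins 2–1.
Jasper vs Elmhurst: Elmhurst wins 2–1.
Irvine vs Brookfield: Brookfield wins 2–1.
Irvine vs Kenton: Irvine wins 2–1.
Irvine vs Elmhurst: Elmhurst wins 2–1.
Brookfield vs Kenton: Kenton wins 2–1.
Brookfield vs Elmhurst: Brookfield wins 2–1.
Kenton vs Elmhurst: Elmhurst wins 2–1.
No candidate beats all others: Avon beats Irvine beats Jasper beats Avon, a majority cycle.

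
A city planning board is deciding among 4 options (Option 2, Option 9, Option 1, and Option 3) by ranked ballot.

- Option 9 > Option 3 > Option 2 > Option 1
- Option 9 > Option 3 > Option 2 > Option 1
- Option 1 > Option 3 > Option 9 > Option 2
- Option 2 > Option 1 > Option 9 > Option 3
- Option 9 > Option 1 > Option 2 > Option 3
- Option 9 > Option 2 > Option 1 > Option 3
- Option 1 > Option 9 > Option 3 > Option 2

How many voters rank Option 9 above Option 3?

6

Ballots ranking Option 9 above Option 3: 6.
Ballots ranking Option 3 above Option 9: 1.
So 6 of 7 voters prefer Option 9 to Option 3.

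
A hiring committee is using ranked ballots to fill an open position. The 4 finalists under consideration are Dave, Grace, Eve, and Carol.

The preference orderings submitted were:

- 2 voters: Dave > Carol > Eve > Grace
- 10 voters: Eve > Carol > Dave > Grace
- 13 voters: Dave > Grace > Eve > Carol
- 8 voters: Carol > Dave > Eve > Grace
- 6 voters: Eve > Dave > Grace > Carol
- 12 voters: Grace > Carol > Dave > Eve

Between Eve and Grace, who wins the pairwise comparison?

Eve

Ballots ranking Eve above Grace: 2+10+8+6 = 26.
Ballots ranking Grace above Eve: 13+12 = 25.
Eve wins the head-to-head, 26–25.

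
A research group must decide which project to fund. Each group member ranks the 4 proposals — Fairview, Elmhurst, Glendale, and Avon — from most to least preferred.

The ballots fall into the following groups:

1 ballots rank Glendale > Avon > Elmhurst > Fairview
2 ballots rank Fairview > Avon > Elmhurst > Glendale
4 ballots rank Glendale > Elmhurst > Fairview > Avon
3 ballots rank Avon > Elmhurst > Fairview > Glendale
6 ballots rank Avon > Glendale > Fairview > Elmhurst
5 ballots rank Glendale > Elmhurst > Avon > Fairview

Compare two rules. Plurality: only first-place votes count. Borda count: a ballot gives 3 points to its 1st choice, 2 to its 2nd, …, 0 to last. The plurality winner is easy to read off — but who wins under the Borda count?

Plurality first-place counts: Fairview 2, Elmhurst 0, Glendale 10, Avon 9 → Glendale.
Borda totals: Fairview 19, Elmhurst 27, Glendale 42, Avon 38 → Glendale.

Glendale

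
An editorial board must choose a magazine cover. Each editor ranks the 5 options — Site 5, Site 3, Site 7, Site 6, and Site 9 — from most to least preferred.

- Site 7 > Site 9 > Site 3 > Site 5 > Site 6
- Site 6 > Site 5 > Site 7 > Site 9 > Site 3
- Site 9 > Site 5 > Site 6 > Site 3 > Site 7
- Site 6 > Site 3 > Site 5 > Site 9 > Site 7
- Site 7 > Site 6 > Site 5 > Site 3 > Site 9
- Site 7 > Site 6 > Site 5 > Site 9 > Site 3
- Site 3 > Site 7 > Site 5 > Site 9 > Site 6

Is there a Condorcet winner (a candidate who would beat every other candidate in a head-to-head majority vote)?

Yes

Head-to-head results (7 voters total):
Site 5 vs Site 3: Site 5 wins 4–3.
Site 5 vs Site 7: Site 7 wins 4–3.
Site 5 vs Site 6: Site 6 wins 4–3.
Site 5 vs Site 9: Site 5 wins 5–2.
Site 3 vs Site 7: Site 7 wins 4–3.
Site 3 vs Site 6: Site 6 wins 5–2.
Site 3 vs Site 9: Site 9 wins 4–3.
Site 7 vs Site 6: Site 7 wins 4–3.
Site 7 vs Site 9: Site 7 wins 5–2.
Site 6 vs Site 9: Site 6 wins 4–3.
Site 7 beats each rival — Site 5 (4–3), Site 3 (4–3), Site 6 (4–3), Site 9 (5–2) — so Site 7 is the Condorcet winner.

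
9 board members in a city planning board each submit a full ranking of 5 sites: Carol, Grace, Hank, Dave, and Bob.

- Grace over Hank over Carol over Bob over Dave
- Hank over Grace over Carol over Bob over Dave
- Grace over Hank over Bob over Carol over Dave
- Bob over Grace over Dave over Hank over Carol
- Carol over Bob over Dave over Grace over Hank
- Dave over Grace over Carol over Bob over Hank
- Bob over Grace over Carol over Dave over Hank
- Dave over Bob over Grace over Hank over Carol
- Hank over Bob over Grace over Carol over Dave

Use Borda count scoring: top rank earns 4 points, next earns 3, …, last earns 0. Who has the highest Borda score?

Borda scores:
  Carol: 2 + 2 + 1 + 0 + 4 + 2 + 2 + 0 + 1 = 14
  Grace: 4 + 3 + 4 + 3 + 1 + 3 + 3 + 2 + 2 = 25
  Hank: 3 + 4 + 3 + 1 + 0 + 0 + 0 + 1 + 4 = 16
  Dave: 0 + 0 + 0 + 2 + 2 + 4 + 1 + 4 + 0 = 13
  Bob: 1 + 1 + 2 + 4 + 3 + 1 + 4 + 3 + 3 = 22
Grace has the highest total.

Grace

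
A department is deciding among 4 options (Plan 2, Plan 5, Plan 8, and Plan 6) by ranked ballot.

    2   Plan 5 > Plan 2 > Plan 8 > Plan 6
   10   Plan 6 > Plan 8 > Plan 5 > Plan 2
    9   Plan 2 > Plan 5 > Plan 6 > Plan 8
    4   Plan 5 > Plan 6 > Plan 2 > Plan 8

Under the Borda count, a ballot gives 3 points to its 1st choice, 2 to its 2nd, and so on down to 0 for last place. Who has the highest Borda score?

Borda scores:
  Plan 2: 2·2 + 10·0 + 9·3 + 4·1 = 35
  Plan 5: 2·3 + 10·1 + 9·2 + 4·3 = 46
  Plan 8: 2·1 + 10·2 + 9·0 + 4·0 = 22
  Plan 6: 2·0 + 10·3 + 9·1 + 4·2 = 47
Plan 6 has the highest total.

Plan 6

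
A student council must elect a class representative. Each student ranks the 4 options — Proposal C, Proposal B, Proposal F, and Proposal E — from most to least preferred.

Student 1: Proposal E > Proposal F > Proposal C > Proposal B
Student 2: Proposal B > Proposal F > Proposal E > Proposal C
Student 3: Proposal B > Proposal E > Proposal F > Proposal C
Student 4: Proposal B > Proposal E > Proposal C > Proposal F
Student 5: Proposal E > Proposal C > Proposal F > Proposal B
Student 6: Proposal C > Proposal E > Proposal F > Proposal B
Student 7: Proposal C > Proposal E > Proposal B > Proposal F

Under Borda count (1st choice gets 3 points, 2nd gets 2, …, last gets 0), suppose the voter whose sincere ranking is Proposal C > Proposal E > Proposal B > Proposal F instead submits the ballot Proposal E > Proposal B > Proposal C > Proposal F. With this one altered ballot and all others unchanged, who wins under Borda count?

Proposal E

Borda totals with the altered ballot: Proposal C 8, Proposal B 11, Proposal F 7, Proposal E 16.
The winner is unchanged: still Proposal E.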